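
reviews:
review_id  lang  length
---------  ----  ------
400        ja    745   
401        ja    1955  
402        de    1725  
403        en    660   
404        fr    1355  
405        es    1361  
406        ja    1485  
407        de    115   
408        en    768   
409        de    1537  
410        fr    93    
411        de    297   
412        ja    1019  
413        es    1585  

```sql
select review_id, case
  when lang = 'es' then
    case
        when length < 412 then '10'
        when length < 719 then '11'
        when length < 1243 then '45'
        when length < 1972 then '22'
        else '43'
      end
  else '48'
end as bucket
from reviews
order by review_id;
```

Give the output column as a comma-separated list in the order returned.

review_id=400: lang='ja' → outer ELSE → 48
review_id=401: lang='ja' → outer ELSE → 48
review_id=402: lang='de' → outer ELSE → 48
review_id=403: lang='en' → outer ELSE → 48
review_id=404: lang='fr' → outer ELSE → 48
review_id=405: lang='es' → inner[length < 1972] → 22
review_id=406: lang='ja' → outer ELSE → 48
review_id=407: lang='de' → outer ELSE → 48
review_id=408: lang='en' → outer ELSE → 48
review_id=409: lang='de' → outer ELSE → 48
review_id=410: lang='fr' → outer ELSE → 48
review_id=411: lang='de' → outer ELSE → 48
review_id=412: lang='ja' → outer ELSE → 48
review_id=413: lang='es' → inner[length < 1972] → 22

48, 48, 48, 48, 48, 22, 48, 48, 48, 48, 48, 48, 48, 22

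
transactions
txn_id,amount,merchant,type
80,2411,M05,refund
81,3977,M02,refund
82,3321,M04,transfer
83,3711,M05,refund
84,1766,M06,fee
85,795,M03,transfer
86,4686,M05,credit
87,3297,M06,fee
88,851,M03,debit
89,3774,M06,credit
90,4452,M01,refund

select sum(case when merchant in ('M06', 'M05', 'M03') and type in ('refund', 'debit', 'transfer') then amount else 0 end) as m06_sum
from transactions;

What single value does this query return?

txn_id=80: ✓ → 2411
txn_id=81: ✗
txn_id=82: ✗
txn_id=83: ✓ → 3711
txn_id=84: ✗
txn_id=85: ✓ → 795
txn_id=86: ✗
txn_id=87: ✗
txn_id=88: ✓ → 851
txn_id=89: ✗
txn_id=90: ✗
m06_sum = 2411 + 3711 + 795 + 851 = 7768

7768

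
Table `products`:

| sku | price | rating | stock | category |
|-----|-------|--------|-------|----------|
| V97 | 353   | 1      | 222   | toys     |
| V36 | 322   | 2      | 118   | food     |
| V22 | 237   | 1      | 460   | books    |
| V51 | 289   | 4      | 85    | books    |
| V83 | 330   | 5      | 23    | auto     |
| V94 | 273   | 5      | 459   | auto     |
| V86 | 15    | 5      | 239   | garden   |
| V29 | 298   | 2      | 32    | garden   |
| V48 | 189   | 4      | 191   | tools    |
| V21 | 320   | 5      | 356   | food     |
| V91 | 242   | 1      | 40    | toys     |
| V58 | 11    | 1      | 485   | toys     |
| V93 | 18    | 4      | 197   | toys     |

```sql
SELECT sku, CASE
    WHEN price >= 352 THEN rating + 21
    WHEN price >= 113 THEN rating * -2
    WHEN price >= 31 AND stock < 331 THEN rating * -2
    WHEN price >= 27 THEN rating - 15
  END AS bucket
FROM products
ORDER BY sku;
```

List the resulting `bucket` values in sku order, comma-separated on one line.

-10, -2, -4, -4, -8, -8, NULL, -10, NULL, -2, NULL, -10, 22

sku=V21: price >= 113 → -10
sku=V22: price >= 113 → -2
sku=V29: price >= 113 → -4
sku=V36: price >= 113 → -4
sku=V48: price >= 113 → -8
sku=V51: price >= 113 → -8
sku=V58: (no match → NULL) → NULL
sku=V83: price >= 113 → -10
sku=V86: (no match → NULL) → NULL
sku=V91: price >= 113 → -2
sku=V93: (no match → NULL) → NULL
sku=V94: price >= 113 → -10
sku=V97: price >= 352 → 22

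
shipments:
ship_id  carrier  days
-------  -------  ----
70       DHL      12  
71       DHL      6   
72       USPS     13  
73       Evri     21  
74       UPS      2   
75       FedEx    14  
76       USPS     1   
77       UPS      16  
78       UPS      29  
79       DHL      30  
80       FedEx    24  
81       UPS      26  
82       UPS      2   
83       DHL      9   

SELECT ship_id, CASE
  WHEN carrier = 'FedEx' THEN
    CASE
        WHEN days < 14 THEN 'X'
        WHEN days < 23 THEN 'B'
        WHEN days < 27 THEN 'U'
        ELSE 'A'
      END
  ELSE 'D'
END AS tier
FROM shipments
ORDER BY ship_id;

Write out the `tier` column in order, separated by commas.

ship_id=70: carrier='DHL' → outer ELSE → D
ship_id=71: carrier='DHL' → outer ELSE → D
ship_id=72: carrier='USPS' → outer ELSE → D
ship_id=73: carrier='Evri' → outer ELSE → D
ship_id=74: carrier='UPS' → outer ELSE → D
ship_id=75: carrier='FedEx' → inner[days < 23] → B
ship_id=76: carrier='USPS' → outer ELSE → D
ship_id=77: carrier='UPS' → outer ELSE → D
ship_id=78: carrier='UPS' → outer ELSE → D
ship_id=79: carrier='DHL' → outer ELSE → D
ship_id=80: carrier='FedEx' → inner[days < 27] → U
ship_id=81: carrier='UPS' → outer ELSE → D
ship_id=82: carrier='UPS' → outer ELSE → D
ship_id=83: carrier='DHL' → outer ELSE → D

D, D, D, D, D, B, D, D, D, D, U, D, D, D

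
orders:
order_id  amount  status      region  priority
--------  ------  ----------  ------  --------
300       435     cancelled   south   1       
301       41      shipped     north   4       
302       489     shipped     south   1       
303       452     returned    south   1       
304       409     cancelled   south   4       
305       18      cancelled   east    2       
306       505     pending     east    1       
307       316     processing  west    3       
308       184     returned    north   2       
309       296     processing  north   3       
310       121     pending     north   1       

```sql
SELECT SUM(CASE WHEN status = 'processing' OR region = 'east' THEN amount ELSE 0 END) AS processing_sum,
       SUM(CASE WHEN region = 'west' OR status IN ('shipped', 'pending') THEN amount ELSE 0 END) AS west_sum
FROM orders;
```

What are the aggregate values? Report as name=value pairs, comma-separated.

processing_sum=1135, west_sum=1472

[processing_sum: status = 'processing' OR region = 'east']
order_id=300: ✗
order_id=301: ✗
order_id=302: ✗
order_id=303: ✗
order_id=304: ✗
order_id=305: ✓ → 18
order_id=306: ✓ → 505
order_id=307: ✓ → 316
order_id=308: ✗
order_id=309: ✓ → 296
order_id=310: ✗
processing_sum = 18 + 505 + 316 + 296 = 1135
—
[west_sum: region = 'west' OR status IN ('shipped', 'pending')]
order_id=300: ✗
order_id=301: ✓ → 41
order_id=302: ✓ → 489
order_id=303: ✗
order_id=304: ✗
order_id=305: ✗
order_id=306: ✓ → 505
order_id=307: ✓ → 316
order_id=308: ✗
order_id=309: ✗
order_id=310: ✓ → 121
west_sum = 41 + 489 + 505 + 316 + 121 = 1472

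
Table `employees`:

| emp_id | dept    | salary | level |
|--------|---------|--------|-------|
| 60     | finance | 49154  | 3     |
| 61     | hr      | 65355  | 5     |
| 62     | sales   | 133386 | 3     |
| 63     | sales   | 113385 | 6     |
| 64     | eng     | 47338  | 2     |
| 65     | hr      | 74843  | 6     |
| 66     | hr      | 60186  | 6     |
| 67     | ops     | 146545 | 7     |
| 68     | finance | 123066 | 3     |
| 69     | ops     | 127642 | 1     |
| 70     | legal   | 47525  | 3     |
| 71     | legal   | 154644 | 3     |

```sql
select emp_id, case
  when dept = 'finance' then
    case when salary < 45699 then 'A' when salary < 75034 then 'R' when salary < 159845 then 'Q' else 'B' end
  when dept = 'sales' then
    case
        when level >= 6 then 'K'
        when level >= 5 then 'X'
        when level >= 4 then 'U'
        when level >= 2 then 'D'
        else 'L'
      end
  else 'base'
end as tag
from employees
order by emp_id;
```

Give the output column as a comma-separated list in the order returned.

R, base, D, K, base, base, base, base, Q, base, base, base

emp_id=60: dept='finance' → inner[salary < 75034] → R
emp_id=61: dept='hr' → outer ELSE → base
emp_id=62: dept='sales' → inner[level >= 2] → D
emp_id=63: dept='sales' → inner[level >= 6] → K
emp_id=64: dept='eng' → outer ELSE → base
emp_id=65: dept='hr' → outer ELSE → base
emp_id=66: dept='hr' → outer ELSE → base
emp_id=67: dept='ops' → outer ELSE → base
emp_id=68: dept='finance' → inner[salary < 159845] → Q
emp_id=69: dept='ops' → outer ELSE → base
emp_id=70: dept='legal' → outer ELSE → base
emp_id=71: dept='legal' → outer ELSE → base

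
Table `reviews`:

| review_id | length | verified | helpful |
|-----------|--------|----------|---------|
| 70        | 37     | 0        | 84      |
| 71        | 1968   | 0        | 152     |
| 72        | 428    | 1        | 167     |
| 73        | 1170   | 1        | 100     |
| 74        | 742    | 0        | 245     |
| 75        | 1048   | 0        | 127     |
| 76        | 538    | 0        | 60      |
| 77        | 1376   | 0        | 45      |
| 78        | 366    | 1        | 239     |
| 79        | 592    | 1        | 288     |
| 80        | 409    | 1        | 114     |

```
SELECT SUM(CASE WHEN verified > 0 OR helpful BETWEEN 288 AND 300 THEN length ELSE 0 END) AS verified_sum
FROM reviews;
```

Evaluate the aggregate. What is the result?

2965

review_id=70: ✗
review_id=71: ✗
review_id=72: ✓ → 428
review_id=73: ✓ → 1170
review_id=74: ✗
review_id=75: ✗
review_id=76: ✗
review_id=77: ✗
review_id=78: ✓ → 366
review_id=79: ✓ → 592
review_id=80: ✓ → 409
verified_sum = 428 + 1170 + 366 + 592 + 409 = 2965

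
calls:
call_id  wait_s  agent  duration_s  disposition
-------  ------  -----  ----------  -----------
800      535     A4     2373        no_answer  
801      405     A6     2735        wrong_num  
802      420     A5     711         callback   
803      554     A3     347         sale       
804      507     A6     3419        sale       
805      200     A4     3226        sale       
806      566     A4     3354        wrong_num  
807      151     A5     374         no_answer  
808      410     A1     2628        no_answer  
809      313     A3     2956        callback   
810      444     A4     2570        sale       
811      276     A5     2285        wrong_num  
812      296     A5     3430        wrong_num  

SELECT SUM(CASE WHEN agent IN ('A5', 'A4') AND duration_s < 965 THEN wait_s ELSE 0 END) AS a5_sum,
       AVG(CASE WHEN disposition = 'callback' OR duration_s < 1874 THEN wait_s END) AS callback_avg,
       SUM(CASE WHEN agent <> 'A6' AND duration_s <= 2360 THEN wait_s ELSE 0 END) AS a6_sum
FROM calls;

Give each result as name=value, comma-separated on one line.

[a5_sum: agent IN ('A5', 'A4') AND duration_s < 965]
call_id=800: ✗
call_id=801: ✗
call_id=802: ✓ → 420
call_id=803: ✗
call_id=804: ✗
call_id=805: ✗
call_id=806: ✗
call_id=807: ✓ → 151
call_id=808: ✗
call_id=809: ✗
call_id=810: ✗
call_id=811: ✗
call_id=812: ✗
a5_sum = 420 + 151 = 571
—
[callback_avg: disposition = 'callback' OR duration_s < 1874]
call_id=800: ✗
call_id=801: ✗
call_id=802: ✓ → 420
call_id=803: ✓ → 554
call_id=804: ✗
call_id=805: ✗
call_id=806: ✗
call_id=807: ✓ → 151
call_id=808: ✗
call_id=809: ✓ → 313
call_id=810: ✗
call_id=811: ✗
call_id=812: ✗
callback_avg = (420 + 554 + 151 + 313) / 4 = 359.5
—
[a6_sum: agent <> 'A6' AND duration_s <= 2360]
call_id=800: ✗
call_id=801: ✗
call_id=802: ✓ → 420
call_id=803: ✓ → 554
call_id=804: ✗
call_id=805: ✗
call_id=806: ✗
call_id=807: ✓ → 151
call_id=808: ✗
call_id=809: ✗
call_id=810: ✗
call_id=811: ✓ → 276
call_id=812: ✗
a6_sum = 420 + 554 + 151 + 276 = 1401

a5_sum=571, callback_avg=359.5, a6_sum=1401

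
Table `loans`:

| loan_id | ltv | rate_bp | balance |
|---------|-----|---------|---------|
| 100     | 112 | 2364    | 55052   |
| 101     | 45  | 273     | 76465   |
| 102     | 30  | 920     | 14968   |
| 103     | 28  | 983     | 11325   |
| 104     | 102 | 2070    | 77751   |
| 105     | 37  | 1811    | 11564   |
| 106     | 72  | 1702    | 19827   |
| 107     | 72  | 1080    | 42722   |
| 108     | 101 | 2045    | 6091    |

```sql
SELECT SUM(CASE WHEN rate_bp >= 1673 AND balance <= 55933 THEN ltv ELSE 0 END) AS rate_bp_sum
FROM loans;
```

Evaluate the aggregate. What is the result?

loan_id=100: ✓ → 112
loan_id=101: ✗
loan_id=102: ✗
loan_id=103: ✗
loan_id=104: ✗
loan_id=105: ✓ → 37
loan_id=106: ✓ → 72
loan_id=107: ✗
loan_id=108: ✓ → 101
rate_bp_sum = 112 + 37 + 72 + 101 = 322

322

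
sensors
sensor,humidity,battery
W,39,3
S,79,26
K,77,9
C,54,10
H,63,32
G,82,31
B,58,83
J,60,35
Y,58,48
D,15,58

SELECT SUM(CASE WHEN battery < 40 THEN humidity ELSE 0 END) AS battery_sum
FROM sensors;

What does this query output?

sensor=W: ✓ → 39
sensor=S: ✓ → 79
sensor=K: ✓ → 77
sensor=C: ✓ → 54
sensor=H: ✓ → 63
sensor=G: ✓ → 82
sensor=B: ✗
sensor=J: ✓ → 60
sensor=Y: ✗
sensor=D: ✗
battery_sum = 39 + 79 + 77 + 54 + 63 + 82 + 60 = 454

454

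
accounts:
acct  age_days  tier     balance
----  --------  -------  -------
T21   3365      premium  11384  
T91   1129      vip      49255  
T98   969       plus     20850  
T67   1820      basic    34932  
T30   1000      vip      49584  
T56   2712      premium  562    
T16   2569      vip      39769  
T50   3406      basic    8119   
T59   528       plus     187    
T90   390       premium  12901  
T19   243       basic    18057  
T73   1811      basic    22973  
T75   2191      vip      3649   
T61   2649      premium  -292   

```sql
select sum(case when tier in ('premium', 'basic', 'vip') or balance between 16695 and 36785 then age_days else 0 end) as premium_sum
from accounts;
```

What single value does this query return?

24254

acct=T21: ✓ → 3365
acct=T91: ✓ → 1129
acct=T98: ✓ → 969
acct=T67: ✓ → 1820
acct=T30: ✓ → 1000
acct=T56: ✓ → 2712
acct=T16: ✓ → 2569
acct=T50: ✓ → 3406
acct=T59: ✗
acct=T90: ✓ → 390
acct=T19: ✓ → 243
acct=T73: ✓ → 1811
acct=T75: ✓ → 2191
acct=T61: ✓ → 2649
premium_sum = 3365 + 1129 + 969 + 1820 + 1000 + 2712 + 2569 + 3406 + 390 + 243 + 1811 + 2191 + 2649 = 24254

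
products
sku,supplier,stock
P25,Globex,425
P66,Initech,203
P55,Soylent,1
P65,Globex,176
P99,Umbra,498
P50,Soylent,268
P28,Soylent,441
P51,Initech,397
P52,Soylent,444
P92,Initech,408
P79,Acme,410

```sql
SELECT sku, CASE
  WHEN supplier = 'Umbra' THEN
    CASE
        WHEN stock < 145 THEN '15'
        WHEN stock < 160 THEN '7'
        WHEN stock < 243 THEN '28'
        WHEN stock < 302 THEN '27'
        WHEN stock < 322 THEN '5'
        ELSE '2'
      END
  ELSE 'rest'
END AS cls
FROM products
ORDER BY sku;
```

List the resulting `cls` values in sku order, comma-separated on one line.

rest, rest, rest, rest, rest, rest, rest, rest, rest, rest, 2

sku=P25: supplier='Globex' → outer ELSE → rest
sku=P28: supplier='Soylent' → outer ELSE → rest
sku=P50: supplier='Soylent' → outer ELSE → rest
sku=P51: supplier='Initech' → outer ELSE → rest
sku=P52: supplier='Soylent' → outer ELSE → rest
sku=P55: supplier='Soylent' → outer ELSE → rest
sku=P65: supplier='Globex' → outer ELSE → rest
sku=P66: supplier='Initech' → outer ELSE → rest
sku=P79: supplier='Acme' → outer ELSE → rest
sku=P92: supplier='Initech' → outer ELSE → rest
sku=P99: supplier='Umbra' → inner[ELSE] → 2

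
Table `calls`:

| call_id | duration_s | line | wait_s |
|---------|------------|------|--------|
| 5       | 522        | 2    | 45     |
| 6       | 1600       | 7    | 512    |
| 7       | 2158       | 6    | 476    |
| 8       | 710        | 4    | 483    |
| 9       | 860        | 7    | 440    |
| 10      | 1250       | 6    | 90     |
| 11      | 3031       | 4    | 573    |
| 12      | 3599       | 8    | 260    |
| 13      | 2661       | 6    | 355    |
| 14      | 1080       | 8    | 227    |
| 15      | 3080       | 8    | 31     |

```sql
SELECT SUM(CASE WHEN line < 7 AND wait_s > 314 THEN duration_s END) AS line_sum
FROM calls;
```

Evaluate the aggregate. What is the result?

call_id=5: ✗
call_id=6: ✗
call_id=7: ✓ → 2158
call_id=8: ✓ → 710
call_id=9: ✗
call_id=10: ✗
call_id=11: ✓ → 3031
call_id=12: ✗
call_id=13: ✓ → 2661
call_id=14: ✗
call_id=15: ✗
line_sum = 2158 + 710 + 3031 + 2661 = 8560

8560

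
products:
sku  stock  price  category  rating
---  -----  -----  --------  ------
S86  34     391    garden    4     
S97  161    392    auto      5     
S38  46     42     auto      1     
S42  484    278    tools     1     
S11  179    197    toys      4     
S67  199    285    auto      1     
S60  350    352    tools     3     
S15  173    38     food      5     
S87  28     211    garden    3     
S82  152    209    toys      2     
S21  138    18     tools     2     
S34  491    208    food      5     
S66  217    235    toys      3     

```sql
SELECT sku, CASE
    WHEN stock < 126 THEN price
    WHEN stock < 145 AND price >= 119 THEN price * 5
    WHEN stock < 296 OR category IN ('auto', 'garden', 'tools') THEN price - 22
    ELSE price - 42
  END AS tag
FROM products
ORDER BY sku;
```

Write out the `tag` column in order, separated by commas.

175, 16, -4, 166, 42, 256, 330, 213, 263, 187, 391, 211, 370

sku=S11: stock < 296 OR category IN ('auto', 'garden', 'tools') → 175
sku=S15: stock < 296 OR category IN ('auto', 'garden', 'tools') → 16
sku=S21: stock < 296 OR category IN ('auto', 'garden', 'tools') → -4
sku=S34: ELSE → 166
sku=S38: stock < 126 → 42
sku=S42: stock < 296 OR category IN ('auto', 'garden', 'tools') → 256
sku=S60: stock < 296 OR category IN ('auto', 'garden', 'tools') → 330
sku=S66: stock < 296 OR category IN ('auto', 'garden', 'tools') → 213
sku=S67: stock < 296 OR category IN ('auto', 'garden', 'tools') → 263
sku=S82: stock < 296 OR category IN ('auto', 'garden', 'tools') → 187
sku=S86: stock < 126 → 391
sku=S87: stock < 126 → 211
sku=S97: stock < 296 OR category IN ('auto', 'garden', 'tools') → 370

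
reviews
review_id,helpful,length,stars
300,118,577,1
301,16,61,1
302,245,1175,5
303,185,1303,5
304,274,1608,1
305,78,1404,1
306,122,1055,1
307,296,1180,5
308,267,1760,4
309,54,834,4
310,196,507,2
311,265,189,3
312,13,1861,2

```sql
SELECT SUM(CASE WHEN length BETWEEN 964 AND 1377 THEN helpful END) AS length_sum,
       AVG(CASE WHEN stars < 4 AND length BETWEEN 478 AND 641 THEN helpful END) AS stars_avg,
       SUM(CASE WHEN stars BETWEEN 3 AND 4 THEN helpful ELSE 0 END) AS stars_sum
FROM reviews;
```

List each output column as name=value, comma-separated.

[length_sum: length BETWEEN 964 AND 1377]
review_id=300: ✗
review_id=301: ✗
review_id=302: ✓ → 245
review_id=303: ✓ → 185
review_id=304: ✗
review_id=305: ✗
review_id=306: ✓ → 122
review_id=307: ✓ → 296
review_id=308: ✗
review_id=309: ✗
review_id=310: ✗
review_id=311: ✗
review_id=312: ✗
length_sum = 245 + 185 + 122 + 296 = 848
—
[stars_avg: stars < 4 AND length BETWEEN 478 AND 641]
review_id=300: ✓ → 118
review_id=301: ✗
review_id=302: ✗
review_id=303: ✗
review_id=304: ✗
review_id=305: ✗
review_id=306: ✗
review_id=307: ✗
review_id=308: ✗
review_id=309: ✗
review_id=310: ✓ → 196
review_id=311: ✗
review_id=312: ✗
stars_avg = (118 + 196) / 2 = 157
—
[stars_sum: stars BETWEEN 3 AND 4]
review_id=300: ✗
review_id=301: ✗
review_id=302: ✗
review_id=303: ✗
review_id=304: ✗
review_id=305: ✗
review_id=306: ✗
review_id=307: ✗
review_id=308: ✓ → 267
review_id=309: ✓ → 54
review_id=310: ✗
review_id=311: ✓ → 265
review_id=312: ✗
stars_sum = 267 + 54 + 265 = 586

length_sum=848, stars_avg=157, stars_sum=586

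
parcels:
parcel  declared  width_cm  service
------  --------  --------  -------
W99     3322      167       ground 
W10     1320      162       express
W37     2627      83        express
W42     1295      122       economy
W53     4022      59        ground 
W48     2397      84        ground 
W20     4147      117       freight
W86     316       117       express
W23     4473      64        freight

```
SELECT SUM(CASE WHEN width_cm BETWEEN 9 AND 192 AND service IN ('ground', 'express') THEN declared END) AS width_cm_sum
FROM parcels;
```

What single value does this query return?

parcel=W99: ✓ → 3322
parcel=W10: ✓ → 1320
parcel=W37: ✓ → 2627
parcel=W42: ✗
parcel=W53: ✓ → 4022
parcel=W48: ✓ → 2397
parcel=W20: ✗
parcel=W86: ✓ → 316
parcel=W23: ✗
width_cm_sum = 3322 + 1320 + 2627 + 4022 + 2397 + 316 = 14004

14004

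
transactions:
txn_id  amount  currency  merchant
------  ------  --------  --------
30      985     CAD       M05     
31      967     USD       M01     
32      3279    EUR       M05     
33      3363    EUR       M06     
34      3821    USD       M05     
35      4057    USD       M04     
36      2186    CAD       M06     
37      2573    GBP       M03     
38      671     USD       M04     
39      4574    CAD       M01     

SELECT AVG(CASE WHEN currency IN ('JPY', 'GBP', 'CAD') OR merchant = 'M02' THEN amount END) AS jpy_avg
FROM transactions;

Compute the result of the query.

txn_id=30: ✓ → 985
txn_id=31: ✗
txn_id=32: ✗
txn_id=33: ✗
txn_id=34: ✗
txn_id=35: ✗
txn_id=36: ✓ → 2186
txn_id=37: ✓ → 2573
txn_id=38: ✗
txn_id=39: ✓ → 4574
jpy_avg = (985 + 2186 + 2573 + 4574) / 4 = 2579.5

2579.5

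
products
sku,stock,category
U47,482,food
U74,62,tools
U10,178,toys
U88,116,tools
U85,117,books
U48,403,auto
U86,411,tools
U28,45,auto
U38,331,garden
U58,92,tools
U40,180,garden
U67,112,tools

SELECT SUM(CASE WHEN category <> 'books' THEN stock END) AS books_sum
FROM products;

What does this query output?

sku=U47: ✓ → 482
sku=U74: ✓ → 62
sku=U10: ✓ → 178
sku=U88: ✓ → 116
sku=U85: ✗
sku=U48: ✓ → 403
sku=U86: ✓ → 411
sku=U28: ✓ → 45
sku=U38: ✓ → 331
sku=U58: ✓ → 92
sku=U40: ✓ → 180
sku=U67: ✓ → 112
books_sum = 482 + 62 + 178 + 116 + 403 + 411 + 45 + 331 + 92 + 180 + 112 = 2412

2412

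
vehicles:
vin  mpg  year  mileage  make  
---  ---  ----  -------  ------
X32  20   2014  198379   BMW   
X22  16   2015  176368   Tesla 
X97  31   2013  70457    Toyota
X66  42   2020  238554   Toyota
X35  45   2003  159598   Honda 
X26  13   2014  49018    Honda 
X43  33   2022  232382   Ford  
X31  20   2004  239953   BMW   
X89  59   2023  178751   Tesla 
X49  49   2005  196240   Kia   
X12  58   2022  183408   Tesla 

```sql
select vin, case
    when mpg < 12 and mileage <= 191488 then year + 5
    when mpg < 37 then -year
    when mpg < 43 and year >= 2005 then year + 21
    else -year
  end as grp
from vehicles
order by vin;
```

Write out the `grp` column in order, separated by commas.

-2022, -2015, -2014, -2004, -2014, -2003, -2022, -2005, 2041, -2023, -2013

vin=X12: ELSE → -2022
vin=X22: mpg < 37 → -2015
vin=X26: mpg < 37 → -2014
vin=X31: mpg < 37 → -2004
vin=X32: mpg < 37 → -2014
vin=X35: ELSE → -2003
vin=X43: mpg < 37 → -2022
vin=X49: ELSE → -2005
vin=X66: mpg < 43 and year >= 2005 → 2041
vin=X89: ELSE → -2023
vin=X97: mpg < 37 → -2013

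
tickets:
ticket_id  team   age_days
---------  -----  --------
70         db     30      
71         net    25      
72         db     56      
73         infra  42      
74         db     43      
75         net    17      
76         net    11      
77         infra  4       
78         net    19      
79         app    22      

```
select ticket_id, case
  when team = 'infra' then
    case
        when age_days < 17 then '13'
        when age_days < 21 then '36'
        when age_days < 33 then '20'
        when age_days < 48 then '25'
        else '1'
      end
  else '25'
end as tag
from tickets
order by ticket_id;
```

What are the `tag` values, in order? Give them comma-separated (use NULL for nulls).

ticket_id=70: team='db' → outer ELSE → 25
ticket_id=71: team='net' → outer ELSE → 25
ticket_id=72: team='db' → outer ELSE → 25
ticket_id=73: team='infra' → inner[age_days < 48] → 25
ticket_id=74: team='db' → outer ELSE → 25
ticket_id=75: team='net' → outer ELSE → 25
ticket_id=76: team='net' → outer ELSE → 25
ticket_id=77: team='infra' → inner[age_days < 17] → 13
ticket_id=78: team='net' → outer ELSE → 25
ticket_id=79: team='app' → outer ELSE → 25

25, 25, 25, 25, 25, 25, 25, 13, 25, 25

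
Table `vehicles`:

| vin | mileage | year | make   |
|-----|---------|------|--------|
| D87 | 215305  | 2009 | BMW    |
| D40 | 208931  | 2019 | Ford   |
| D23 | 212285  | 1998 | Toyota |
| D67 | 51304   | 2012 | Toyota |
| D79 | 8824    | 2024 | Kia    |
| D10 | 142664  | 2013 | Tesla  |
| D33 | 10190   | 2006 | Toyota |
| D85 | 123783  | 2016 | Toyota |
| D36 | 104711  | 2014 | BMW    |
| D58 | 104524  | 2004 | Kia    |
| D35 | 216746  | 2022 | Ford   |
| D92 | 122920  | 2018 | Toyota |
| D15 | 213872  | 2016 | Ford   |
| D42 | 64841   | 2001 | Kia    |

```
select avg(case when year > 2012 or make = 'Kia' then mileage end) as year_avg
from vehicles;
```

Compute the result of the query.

131181.6

vin=D87: ✗
vin=D40: ✓ → 208931
vin=D23: ✗
vin=D67: ✗
vin=D79: ✓ → 8824
vin=D10: ✓ → 142664
vin=D33: ✗
vin=D85: ✓ → 123783
vin=D36: ✓ → 104711
vin=D58: ✓ → 104524
vin=D35: ✓ → 216746
vin=D92: ✓ → 122920
vin=D15: ✓ → 213872
vin=D42: ✓ → 64841
year_avg = (208931 + 8824 + 142664 + 123783 + 104711 + 104524 + 216746 + 122920 + 213872 + 64841) / 10 = 131181.6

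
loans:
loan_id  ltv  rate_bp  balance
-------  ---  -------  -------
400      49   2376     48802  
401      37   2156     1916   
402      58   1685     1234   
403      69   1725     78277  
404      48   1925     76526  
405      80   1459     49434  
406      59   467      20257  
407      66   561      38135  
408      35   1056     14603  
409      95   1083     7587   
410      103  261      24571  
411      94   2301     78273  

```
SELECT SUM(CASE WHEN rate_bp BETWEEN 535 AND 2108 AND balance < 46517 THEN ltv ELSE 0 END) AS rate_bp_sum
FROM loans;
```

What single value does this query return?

loan_id=400: ✗
loan_id=401: ✗
loan_id=402: ✓ → 58
loan_id=403: ✗
loan_id=404: ✗
loan_id=405: ✗
loan_id=406: ✗
loan_id=407: ✓ → 66
loan_id=408: ✓ → 35
loan_id=409: ✓ → 95
loan_id=410: ✗
loan_id=411: ✗
rate_bp_sum = 58 + 66 + 35 + 95 = 254

254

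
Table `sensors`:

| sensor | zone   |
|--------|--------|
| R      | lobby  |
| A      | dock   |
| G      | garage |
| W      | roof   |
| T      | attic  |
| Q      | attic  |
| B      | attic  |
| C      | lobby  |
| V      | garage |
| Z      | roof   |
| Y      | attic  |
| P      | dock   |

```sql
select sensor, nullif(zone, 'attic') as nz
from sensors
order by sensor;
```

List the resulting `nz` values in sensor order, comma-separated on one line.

dock, NULL, lobby, garage, dock, NULL, lobby, NULL, garage, roof, NULL, roof

sensor=A: zone=dock vs attic: differ → dock
sensor=B: zone=attic vs attic: equal → NULL
sensor=C: zone=lobby vs attic: differ → lobby
sensor=G: zone=garage vs attic: differ → garage
sensor=P: zone=dock vs attic: differ → dock
sensor=Q: zone=attic vs attic: equal → NULL
sensor=R: zone=lobby vs attic: differ → lobby
sensor=T: zone=attic vs attic: equal → NULL
sensor=V: zone=garage vs attic: differ → garage
sensor=W: zone=roof vs attic: differ → roof
sensor=Y: zone=attic vs attic: equal → NULL
sensor=Z: zone=roof vs attic: differ → roof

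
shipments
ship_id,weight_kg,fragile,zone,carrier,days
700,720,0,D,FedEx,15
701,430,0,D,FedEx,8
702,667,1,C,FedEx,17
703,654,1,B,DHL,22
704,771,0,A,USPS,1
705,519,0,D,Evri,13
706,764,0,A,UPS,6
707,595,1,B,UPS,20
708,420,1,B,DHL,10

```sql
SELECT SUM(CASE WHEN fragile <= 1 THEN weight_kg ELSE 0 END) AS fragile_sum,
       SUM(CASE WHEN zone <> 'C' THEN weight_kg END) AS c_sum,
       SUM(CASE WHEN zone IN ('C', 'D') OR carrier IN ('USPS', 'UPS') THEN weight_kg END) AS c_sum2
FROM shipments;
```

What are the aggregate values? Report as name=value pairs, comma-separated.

[fragile_sum: fragile <= 1]
ship_id=700: ✓ → 720
ship_id=701: ✓ → 430
ship_id=702: ✓ → 667
ship_id=703: ✓ → 654
ship_id=704: ✓ → 771
ship_id=705: ✓ → 519
ship_id=706: ✓ → 764
ship_id=707: ✓ → 595
ship_id=708: ✓ → 420
fragile_sum = 720 + 430 + 667 + 654 + 771 + 519 + 764 + 595 + 420 = 5540
—
[c_sum: zone <> 'C']
ship_id=700: ✓ → 720
ship_id=701: ✓ → 430
ship_id=702: ✗
ship_id=703: ✓ → 654
ship_id=704: ✓ → 771
ship_id=705: ✓ → 519
ship_id=706: ✓ → 764
ship_id=707: ✓ → 595
ship_id=708: ✓ → 420
c_sum = 720 + 430 + 654 + 771 + 519 + 764 + 595 + 420 = 4873
—
[c_sum2: zone IN ('C', 'D') OR carrier IN ('USPS', 'UPS')]
ship_id=700: ✓ → 720
ship_id=701: ✓ → 430
ship_id=702: ✓ → 667
ship_id=703: ✗
ship_id=704: ✓ → 771
ship_id=705: ✓ → 519
ship_id=706: ✓ → 764
ship_id=707: ✓ → 595
ship_id=708: ✗
c_sum2 = 720 + 430 + 667 + 771 + 519 + 764 + 595 = 4466

fragile_sum=5540, c_sum=4873, c_sum2=4466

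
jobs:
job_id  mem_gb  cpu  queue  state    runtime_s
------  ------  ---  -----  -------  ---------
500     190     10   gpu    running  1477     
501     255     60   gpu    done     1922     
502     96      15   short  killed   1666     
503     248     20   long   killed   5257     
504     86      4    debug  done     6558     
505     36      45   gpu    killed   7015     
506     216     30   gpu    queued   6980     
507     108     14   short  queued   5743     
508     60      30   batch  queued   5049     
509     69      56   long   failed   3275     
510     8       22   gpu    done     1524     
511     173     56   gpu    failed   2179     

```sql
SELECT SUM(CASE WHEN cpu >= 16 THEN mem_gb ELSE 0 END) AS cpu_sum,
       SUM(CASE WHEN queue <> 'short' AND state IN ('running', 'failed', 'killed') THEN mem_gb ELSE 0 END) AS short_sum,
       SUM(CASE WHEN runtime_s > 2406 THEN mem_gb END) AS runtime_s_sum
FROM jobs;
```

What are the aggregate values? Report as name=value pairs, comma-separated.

cpu_sum=1065, short_sum=716, runtime_s_sum=823

[cpu_sum: cpu >= 16]
job_id=500: ✗
job_id=501: ✓ → 255
job_id=502: ✗
job_id=503: ✓ → 248
job_id=504: ✗
job_id=505: ✓ → 36
job_id=506: ✓ → 216
job_id=507: ✗
job_id=508: ✓ → 60
job_id=509: ✓ → 69
job_id=510: ✓ → 8
job_id=511: ✓ → 173
cpu_sum = 255 + 248 + 36 + 216 + 60 + 69 + 8 + 173 = 1065
—
[short_sum: queue <> 'short' AND state IN ('running', 'failed', 'killed')]
job_id=500: ✓ → 190
job_id=501: ✗
job_id=502: ✗
job_id=503: ✓ → 248
job_id=504: ✗
job_id=505: ✓ → 36
job_id=506: ✗
job_id=507: ✗
job_id=508: ✗
job_id=509: ✓ → 69
job_id=510: ✗
job_id=511: ✓ → 173
short_sum = 190 + 248 + 36 + 69 + 173 = 716
—
[runtime_s_sum: runtime_s > 2406]
job_id=500: ✗
job_id=501: ✗
job_id=502: ✗
job_id=503: ✓ → 248
job_id=504: ✓ → 86
job_id=505: ✓ → 36
job_id=506: ✓ → 216
job_id=507: ✓ → 108
job_id=508: ✓ → 60
job_id=509: ✓ → 69
job_id=510: ✗
job_id=511: ✗
runtime_s_sum = 248 + 86 + 36 + 216 + 108 + 60 + 69 = 823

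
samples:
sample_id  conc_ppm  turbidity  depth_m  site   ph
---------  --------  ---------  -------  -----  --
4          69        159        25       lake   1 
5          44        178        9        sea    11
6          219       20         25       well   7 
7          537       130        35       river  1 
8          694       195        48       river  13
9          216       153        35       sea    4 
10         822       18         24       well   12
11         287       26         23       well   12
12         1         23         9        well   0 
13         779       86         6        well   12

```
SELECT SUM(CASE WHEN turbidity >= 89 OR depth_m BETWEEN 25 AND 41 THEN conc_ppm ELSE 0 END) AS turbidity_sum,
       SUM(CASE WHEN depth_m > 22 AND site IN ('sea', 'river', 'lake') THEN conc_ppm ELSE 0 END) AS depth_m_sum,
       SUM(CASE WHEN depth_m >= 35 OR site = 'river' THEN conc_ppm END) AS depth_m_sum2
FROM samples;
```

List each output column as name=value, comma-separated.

[turbidity_sum: turbidity >= 89 OR depth_m BETWEEN 25 AND 41]
sample_id=4: ✓ → 69
sample_id=5: ✓ → 44
sample_id=6: ✓ → 219
sample_id=7: ✓ → 537
sample_id=8: ✓ → 694
sample_id=9: ✓ → 216
sample_id=10: ✗
sample_id=11: ✗
sample_id=12: ✗
sample_id=13: ✗
turbidity_sum = 69 + 44 + 219 + 537 + 694 + 216 = 1779
—
[depth_m_sum: depth_m > 22 AND site IN ('sea', 'river', 'lake')]
sample_id=4: ✓ → 69
sample_id=5: ✗
sample_id=6: ✗
sample_id=7: ✓ → 537
sample_id=8: ✓ → 694
sample_id=9: ✓ → 216
sample_id=10: ✗
sample_id=11: ✗
sample_id=12: ✗
sample_id=13: ✗
depth_m_sum = 69 + 537 + 694 + 216 = 1516
—
[depth_m_sum2: depth_m >= 35 OR site = 'river']
sample_id=4: ✗
sample_id=5: ✗
sample_id=6: ✗
sample_id=7: ✓ → 537
sample_id=8: ✓ → 694
sample_id=9: ✓ → 216
sample_id=10: ✗
sample_id=11: ✗
sample_id=12: ✗
sample_id=13: ✗
depth_m_sum2 = 537 + 694 + 216 = 1447

turbidity_sum=1779, depth_m_sum=1516, depth_m_sum2=1447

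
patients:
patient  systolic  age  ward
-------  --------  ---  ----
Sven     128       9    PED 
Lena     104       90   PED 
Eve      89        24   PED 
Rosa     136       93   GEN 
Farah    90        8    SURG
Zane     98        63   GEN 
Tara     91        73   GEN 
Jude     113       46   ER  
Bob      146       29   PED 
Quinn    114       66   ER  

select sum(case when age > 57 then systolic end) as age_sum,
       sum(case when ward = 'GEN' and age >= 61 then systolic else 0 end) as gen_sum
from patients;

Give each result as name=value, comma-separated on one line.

[age_sum: age > 57]
patient=Sven: ✗
patient=Lena: ✓ → 104
patient=Eve: ✗
patient=Rosa: ✓ → 136
patient=Farah: ✗
patient=Zane: ✓ → 98
patient=Tara: ✓ → 91
patient=Jude: ✗
patient=Bob: ✗
patient=Quinn: ✓ → 114
age_sum = 104 + 136 + 98 + 91 + 114 = 543
—
[gen_sum: ward = 'GEN' and age >= 61]
patient=Sven: ✗
patient=Lena: ✗
patient=Eve: ✗
patient=Rosa: ✓ → 136
patient=Farah: ✗
patient=Zane: ✓ → 98
patient=Tara: ✓ → 91
patient=Jude: ✗
patient=Bob: ✗
patient=Quinn: ✗
gen_sum = 136 + 98 + 91 = 325

age_sum=543, gen_sum=325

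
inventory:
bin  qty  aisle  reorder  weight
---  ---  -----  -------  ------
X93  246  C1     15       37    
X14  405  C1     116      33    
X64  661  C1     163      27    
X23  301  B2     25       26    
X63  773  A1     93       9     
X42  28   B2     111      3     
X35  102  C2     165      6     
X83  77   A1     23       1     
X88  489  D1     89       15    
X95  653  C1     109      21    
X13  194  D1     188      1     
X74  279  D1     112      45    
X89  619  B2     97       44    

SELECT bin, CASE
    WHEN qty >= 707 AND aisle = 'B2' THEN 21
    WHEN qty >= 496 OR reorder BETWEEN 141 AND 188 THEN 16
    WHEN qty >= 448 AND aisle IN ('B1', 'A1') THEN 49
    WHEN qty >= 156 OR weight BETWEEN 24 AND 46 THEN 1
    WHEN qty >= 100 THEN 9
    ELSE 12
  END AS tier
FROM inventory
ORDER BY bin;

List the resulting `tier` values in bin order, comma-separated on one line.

16, 1, 1, 16, 12, 16, 16, 1, 12, 1, 16, 1, 16

bin=X13: qty >= 496 OR reorder BETWEEN 141 AND 188 → 16
bin=X14: qty >= 156 OR weight BETWEEN 24 AND 46 → 1
bin=X23: qty >= 156 OR weight BETWEEN 24 AND 46 → 1
bin=X35: qty >= 496 OR reorder BETWEEN 141 AND 188 → 16
bin=X42: ELSE → 12
bin=X63: qty >= 496 OR reorder BETWEEN 141 AND 188 → 16
bin=X64: qty >= 496 OR reorder BETWEEN 141 AND 188 → 16
bin=X74: qty >= 156 OR weight BETWEEN 24 AND 46 → 1
bin=X83: ELSE → 12
bin=X88: qty >= 156 OR weight BETWEEN 24 AND 46 → 1
bin=X89: qty >= 496 OR reorder BETWEEN 141 AND 188 → 16
bin=X93: qty >= 156 OR weight BETWEEN 24 AND 46 → 1
bin=X95: qty >= 496 OR reorder BETWEEN 141 AND 188 → 16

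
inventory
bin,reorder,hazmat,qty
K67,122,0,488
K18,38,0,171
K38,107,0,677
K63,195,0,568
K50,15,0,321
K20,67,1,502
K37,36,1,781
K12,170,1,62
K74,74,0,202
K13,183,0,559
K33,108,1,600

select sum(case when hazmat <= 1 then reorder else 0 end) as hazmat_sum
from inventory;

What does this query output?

bin=K67: ✓ → 122
bin=K18: ✓ → 38
bin=K38: ✓ → 107
bin=K63: ✓ → 195
bin=K50: ✓ → 15
bin=K20: ✓ → 67
bin=K37: ✓ → 36
bin=K12: ✓ → 170
bin=K74: ✓ → 74
bin=K13: ✓ → 183
bin=K33: ✓ → 108
hazmat_sum = 122 + 38 + 107 + 195 + 15 + 67 + 36 + 170 + 74 + 183 + 108 = 1115

1115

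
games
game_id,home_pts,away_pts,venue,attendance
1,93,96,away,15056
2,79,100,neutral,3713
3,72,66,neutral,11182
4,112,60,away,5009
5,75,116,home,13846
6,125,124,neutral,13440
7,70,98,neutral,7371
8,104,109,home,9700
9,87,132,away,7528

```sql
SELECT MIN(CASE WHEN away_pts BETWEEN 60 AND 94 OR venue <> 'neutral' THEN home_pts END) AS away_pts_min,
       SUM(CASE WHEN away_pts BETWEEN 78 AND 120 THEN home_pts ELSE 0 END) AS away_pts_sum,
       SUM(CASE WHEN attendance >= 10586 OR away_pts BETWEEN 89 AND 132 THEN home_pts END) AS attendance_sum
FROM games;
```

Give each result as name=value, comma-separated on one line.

[away_pts_min: away_pts BETWEEN 60 AND 94 OR venue <> 'neutral']
game_id=1: ✓ → 93
game_id=2: ✗
game_id=3: ✓ → 72
game_id=4: ✓ → 112
game_id=5: ✓ → 75
game_id=6: ✗
game_id=7: ✗
game_id=8: ✓ → 104
game_id=9: ✓ → 87
away_pts_min = MIN(93, 72, 112, 75, 104, 87) = 72
—
[away_pts_sum: away_pts BETWEEN 78 AND 120]
game_id=1: ✓ → 93
game_id=2: ✓ → 79
game_id=3: ✗
game_id=4: ✗
game_id=5: ✓ → 75
game_id=6: ✗
game_id=7: ✓ → 70
game_id=8: ✓ → 104
game_id=9: ✗
away_pts_sum = 93 + 79 + 75 + 70 + 104 = 421
—
[attendance_sum: attendance >= 10586 OR away_pts BETWEEN 89 AND 132]
game_id=1: ✓ → 93
game_id=2: ✓ → 79
game_id=3: ✓ → 72
game_id=4: ✗
game_id=5: ✓ → 75
game_id=6: ✓ → 125
game_id=7: ✓ → 70
game_id=8: ✓ → 104
game_id=9: ✓ → 87
attendance_sum = 93 + 79 + 72 + 75 + 125 + 70 + 104 + 87 = 705

away_pts_min=72, away_pts_sum=421, attendance_sum=705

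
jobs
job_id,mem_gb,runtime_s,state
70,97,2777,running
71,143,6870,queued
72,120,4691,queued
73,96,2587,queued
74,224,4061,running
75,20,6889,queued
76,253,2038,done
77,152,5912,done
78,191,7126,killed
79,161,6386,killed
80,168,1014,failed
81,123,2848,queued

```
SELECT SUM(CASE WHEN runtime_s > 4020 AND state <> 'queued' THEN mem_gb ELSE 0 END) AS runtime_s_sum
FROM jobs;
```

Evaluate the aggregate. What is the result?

728

job_id=70: ✗
job_id=71: ✗
job_id=72: ✗
job_id=73: ✗
job_id=74: ✓ → 224
job_id=75: ✗
job_id=76: ✗
job_id=77: ✓ → 152
job_id=78: ✓ → 191
job_id=79: ✓ → 161
job_id=80: ✗
job_id=81: ✗
runtime_s_sum = 224 + 152 + 191 + 161 = 728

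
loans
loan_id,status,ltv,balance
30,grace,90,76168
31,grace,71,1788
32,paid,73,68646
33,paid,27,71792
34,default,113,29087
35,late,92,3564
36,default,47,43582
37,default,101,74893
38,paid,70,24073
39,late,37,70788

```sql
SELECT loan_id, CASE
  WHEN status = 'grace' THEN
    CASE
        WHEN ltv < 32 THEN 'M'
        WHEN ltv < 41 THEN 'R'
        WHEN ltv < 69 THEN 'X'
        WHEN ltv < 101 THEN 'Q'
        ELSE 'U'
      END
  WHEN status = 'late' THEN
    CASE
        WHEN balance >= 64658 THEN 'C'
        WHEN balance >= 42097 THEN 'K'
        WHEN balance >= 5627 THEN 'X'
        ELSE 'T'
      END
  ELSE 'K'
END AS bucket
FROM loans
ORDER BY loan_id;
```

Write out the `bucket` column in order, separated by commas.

loan_id=30: status='grace' → inner[ltv < 101] → Q
loan_id=31: status='grace' → inner[ltv < 101] → Q
loan_id=32: status='paid' → outer ELSE → K
loan_id=33: status='paid' → outer ELSE → K
loan_id=34: status='default' → outer ELSE → K
loan_id=35: status='late' → inner[ELSE] → T
loan_id=36: status='default' → outer ELSE → K
loan_id=37: status='default' → outer ELSE → K
loan_id=38: status='paid' → outer ELSE → K
loan_id=39: status='late' → inner[balance >= 64658] → C

Q, Q, K, K, K, T, K, K, K, C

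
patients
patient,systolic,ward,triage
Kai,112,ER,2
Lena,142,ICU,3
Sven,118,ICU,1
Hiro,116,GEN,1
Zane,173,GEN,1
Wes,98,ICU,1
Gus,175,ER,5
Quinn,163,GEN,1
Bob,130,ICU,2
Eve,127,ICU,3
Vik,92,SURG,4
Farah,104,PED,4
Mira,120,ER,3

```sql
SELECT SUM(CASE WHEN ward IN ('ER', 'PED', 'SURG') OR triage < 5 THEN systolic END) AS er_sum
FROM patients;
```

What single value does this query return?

1670

patient=Kai: ✓ → 112
patient=Lena: ✓ → 142
patient=Sven: ✓ → 118
patient=Hiro: ✓ → 116
patient=Zane: ✓ → 173
patient=Wes: ✓ → 98
patient=Gus: ✓ → 175
patient=Quinn: ✓ → 163
patient=Bob: ✓ → 130
patient=Eve: ✓ → 127
patient=Vik: ✓ → 92
patient=Farah: ✓ → 104
patient=Mira: ✓ → 120
er_sum = 112 + 142 + 118 + 116 + 173 + 98 + 175 + 163 + 130 + 127 + 92 + 104 + 120 = 1670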